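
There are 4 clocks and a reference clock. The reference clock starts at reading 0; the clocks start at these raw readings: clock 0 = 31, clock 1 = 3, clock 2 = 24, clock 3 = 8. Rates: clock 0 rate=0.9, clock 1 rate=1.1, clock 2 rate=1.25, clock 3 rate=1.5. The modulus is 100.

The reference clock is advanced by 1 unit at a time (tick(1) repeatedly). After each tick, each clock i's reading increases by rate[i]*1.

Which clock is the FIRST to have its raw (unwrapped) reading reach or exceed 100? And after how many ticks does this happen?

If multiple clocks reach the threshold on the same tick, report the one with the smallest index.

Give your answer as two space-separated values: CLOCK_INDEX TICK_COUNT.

Answer: 2 61

Derivation:
clock 0: start=31, rate=0.9, needs 100-31 = 69; ticks = ceil(69/0.9) = ceil(76.6667) = 77; reading at tick 77 = 31 + 0.9*77 = 100.3000
clock 1: start=3, rate=1.1, needs 100-3 = 97; ticks = ceil(97/1.1) = ceil(88.1818) = 89; reading at tick 89 = 3 + 1.1*89 = 100.9000
clock 2: start=24, rate=1.25, needs 100-24 = 76; ticks = ceil(76/1.25) = ceil(60.8000) = 61; reading at tick 61 = 24 + 1.25*61 = 100.2500
clock 3: start=8, rate=1.5, needs 100-8 = 92; ticks = ceil(92/1.5) = ceil(61.3333) = 62; reading at tick 62 = 8 + 1.5*62 = 101.0000
Minimum tick count = 61; winners = [2]; smallest index = 2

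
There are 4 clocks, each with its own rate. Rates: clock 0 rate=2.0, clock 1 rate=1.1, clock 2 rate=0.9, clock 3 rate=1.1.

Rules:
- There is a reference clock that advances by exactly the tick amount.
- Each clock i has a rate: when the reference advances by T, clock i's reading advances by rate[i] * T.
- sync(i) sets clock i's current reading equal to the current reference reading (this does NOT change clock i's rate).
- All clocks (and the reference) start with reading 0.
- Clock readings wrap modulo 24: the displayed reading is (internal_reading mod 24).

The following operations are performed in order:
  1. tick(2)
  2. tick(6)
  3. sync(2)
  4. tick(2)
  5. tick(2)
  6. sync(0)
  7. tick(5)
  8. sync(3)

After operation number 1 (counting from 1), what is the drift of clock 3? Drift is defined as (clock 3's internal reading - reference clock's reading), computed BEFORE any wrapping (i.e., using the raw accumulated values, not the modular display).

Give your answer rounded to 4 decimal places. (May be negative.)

Answer: 0.2000

Derivation:
After op 1 tick(2): ref=2.0000 raw=[4.0000 2.2000 1.8000 2.2000]
Drift of clock 3 after op 1: 2.2000 - 2.0000 = 0.2000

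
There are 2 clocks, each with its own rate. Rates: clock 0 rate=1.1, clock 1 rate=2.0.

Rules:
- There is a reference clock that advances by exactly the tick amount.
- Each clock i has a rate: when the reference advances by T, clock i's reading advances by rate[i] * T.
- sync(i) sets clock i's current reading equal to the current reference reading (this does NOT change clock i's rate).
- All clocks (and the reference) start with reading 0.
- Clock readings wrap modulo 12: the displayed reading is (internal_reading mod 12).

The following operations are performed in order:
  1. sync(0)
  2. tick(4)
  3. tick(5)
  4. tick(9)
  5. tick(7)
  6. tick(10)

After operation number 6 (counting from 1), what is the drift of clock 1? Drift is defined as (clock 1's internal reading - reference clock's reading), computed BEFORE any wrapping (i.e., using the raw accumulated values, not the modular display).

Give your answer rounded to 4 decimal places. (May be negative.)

After op 1 sync(0): ref=0.0000 raw=[0.0000 0.0000]
After op 2 tick(4): ref=4.0000 raw=[4.4000 8.0000]
After op 3 tick(5): ref=9.0000 raw=[9.9000 18.0000]
After op 4 tick(9): ref=18.0000 raw=[19.8000 36.0000]
After op 5 tick(7): ref=25.0000 raw=[27.5000 50.0000]
After op 6 tick(10): ref=35.0000 raw=[38.5000 70.0000]
Drift of clock 1 after op 6: 70.0000 - 35.0000 = 35.0000

Answer: 35.0000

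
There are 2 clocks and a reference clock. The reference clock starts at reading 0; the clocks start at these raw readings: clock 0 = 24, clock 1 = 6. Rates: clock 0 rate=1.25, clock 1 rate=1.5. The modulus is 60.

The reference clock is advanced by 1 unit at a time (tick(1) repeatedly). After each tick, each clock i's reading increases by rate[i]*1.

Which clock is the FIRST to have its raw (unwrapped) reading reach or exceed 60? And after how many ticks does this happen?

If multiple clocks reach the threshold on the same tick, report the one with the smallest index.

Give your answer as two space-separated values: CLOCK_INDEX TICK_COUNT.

clock 0: start=24, rate=1.25, needs 60-24 = 36; ticks = ceil(36/1.25) = ceil(28.8000) = 29; reading at tick 29 = 24 + 1.25*29 = 60.2500
clock 1: start=6, rate=1.5, needs 60-6 = 54; ticks = ceil(54/1.5) = ceil(36.0000) = 36; reading at tick 36 = 6 + 1.5*36 = 60.0000
Minimum tick count = 29; winners = [0]; smallest index = 0

Answer: 0 29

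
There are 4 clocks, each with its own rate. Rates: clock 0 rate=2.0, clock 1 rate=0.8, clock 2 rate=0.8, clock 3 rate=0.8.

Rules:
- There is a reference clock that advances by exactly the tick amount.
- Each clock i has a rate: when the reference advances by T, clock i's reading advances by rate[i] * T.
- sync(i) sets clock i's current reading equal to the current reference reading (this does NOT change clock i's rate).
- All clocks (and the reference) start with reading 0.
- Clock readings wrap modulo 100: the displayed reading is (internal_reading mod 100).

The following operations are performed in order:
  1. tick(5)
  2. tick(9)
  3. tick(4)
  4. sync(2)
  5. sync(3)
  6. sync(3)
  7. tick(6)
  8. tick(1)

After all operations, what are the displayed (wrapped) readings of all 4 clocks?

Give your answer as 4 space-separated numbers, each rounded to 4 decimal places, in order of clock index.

Answer: 50.0000 20.0000 23.6000 23.6000

Derivation:
After op 1 tick(5): ref=5.0000 raw=[10.0000 4.0000 4.0000 4.0000]
After op 2 tick(9): ref=14.0000 raw=[28.0000 11.2000 11.2000 11.2000]
After op 3 tick(4): ref=18.0000 raw=[36.0000 14.4000 14.4000 14.4000]
After op 4 sync(2): ref=18.0000 raw=[36.0000 14.4000 18.0000 14.4000]
After op 5 sync(3): ref=18.0000 raw=[36.0000 14.4000 18.0000 18.0000]
After op 6 sync(3): ref=18.0000 raw=[36.0000 14.4000 18.0000 18.0000]
After op 7 tick(6): ref=24.0000 raw=[48.0000 19.2000 22.8000 22.8000]
After op 8 tick(1): ref=25.0000 raw=[50.0000 20.0000 23.6000 23.6000]
Wrap final raw readings (mod 100): 50.0000 mod 100 = 50.0000; 20.0000 mod 100 = 20.0000; 23.6000 mod 100 = 23.6000; 23.6000 mod 100 = 23.6000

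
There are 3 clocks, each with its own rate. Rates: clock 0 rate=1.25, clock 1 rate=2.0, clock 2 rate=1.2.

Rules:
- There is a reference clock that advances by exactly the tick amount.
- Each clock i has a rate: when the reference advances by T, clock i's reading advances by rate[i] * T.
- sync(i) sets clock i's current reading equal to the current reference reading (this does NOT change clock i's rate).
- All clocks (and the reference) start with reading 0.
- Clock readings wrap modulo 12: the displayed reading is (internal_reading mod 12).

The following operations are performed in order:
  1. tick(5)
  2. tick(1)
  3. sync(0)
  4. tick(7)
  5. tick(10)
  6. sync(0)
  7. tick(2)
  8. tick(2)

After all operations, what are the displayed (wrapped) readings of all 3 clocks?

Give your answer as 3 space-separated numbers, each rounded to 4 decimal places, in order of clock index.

Answer: 4.0000 6.0000 8.4000

Derivation:
After op 1 tick(5): ref=5.0000 raw=[6.2500 10.0000 6.0000]
After op 2 tick(1): ref=6.0000 raw=[7.5000 12.0000 7.2000]
After op 3 sync(0): ref=6.0000 raw=[6.0000 12.0000 7.2000]
After op 4 tick(7): ref=13.0000 raw=[14.7500 26.0000 15.6000]
After op 5 tick(10): ref=23.0000 raw=[27.2500 46.0000 27.6000]
After op 6 sync(0): ref=23.0000 raw=[23.0000 46.0000 27.6000]
After op 7 tick(2): ref=25.0000 raw=[25.5000 50.0000 30.0000]
After op 8 tick(2): ref=27.0000 raw=[28.0000 54.0000 32.4000]
Wrap final raw readings (mod 12): 28.0000 mod 12 = 4.0000; 54.0000 mod 12 = 6.0000; 32.4000 mod 12 = 8.4000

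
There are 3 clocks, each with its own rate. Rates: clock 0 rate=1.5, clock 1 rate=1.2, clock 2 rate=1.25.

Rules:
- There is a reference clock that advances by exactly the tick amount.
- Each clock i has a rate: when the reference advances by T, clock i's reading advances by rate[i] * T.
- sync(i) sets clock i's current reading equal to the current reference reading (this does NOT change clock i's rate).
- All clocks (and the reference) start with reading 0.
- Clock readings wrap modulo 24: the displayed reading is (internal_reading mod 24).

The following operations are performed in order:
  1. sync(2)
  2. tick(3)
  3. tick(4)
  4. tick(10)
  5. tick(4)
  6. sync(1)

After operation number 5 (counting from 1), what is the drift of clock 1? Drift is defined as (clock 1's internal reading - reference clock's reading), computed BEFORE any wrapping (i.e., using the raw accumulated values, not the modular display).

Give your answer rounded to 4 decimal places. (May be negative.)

After op 1 sync(2): ref=0.0000 raw=[0.0000 0.0000 0.0000]
After op 2 tick(3): ref=3.0000 raw=[4.5000 3.6000 3.7500]
After op 3 tick(4): ref=7.0000 raw=[10.5000 8.4000 8.7500]
After op 4 tick(10): ref=17.0000 raw=[25.5000 20.4000 21.2500]
After op 5 tick(4): ref=21.0000 raw=[31.5000 25.2000 26.2500]
Drift of clock 1 after op 5: 25.2000 - 21.0000 = 4.2000

Answer: 4.2000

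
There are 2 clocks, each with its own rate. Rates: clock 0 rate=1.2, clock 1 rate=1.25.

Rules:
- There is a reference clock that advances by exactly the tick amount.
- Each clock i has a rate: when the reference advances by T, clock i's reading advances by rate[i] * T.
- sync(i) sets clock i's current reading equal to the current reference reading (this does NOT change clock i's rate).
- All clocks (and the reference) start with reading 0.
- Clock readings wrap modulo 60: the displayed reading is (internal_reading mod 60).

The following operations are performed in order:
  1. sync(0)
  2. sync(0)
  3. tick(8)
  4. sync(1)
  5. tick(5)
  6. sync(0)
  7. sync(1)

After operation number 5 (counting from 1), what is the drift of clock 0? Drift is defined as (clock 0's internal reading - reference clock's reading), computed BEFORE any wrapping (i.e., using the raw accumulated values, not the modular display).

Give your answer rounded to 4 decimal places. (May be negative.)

After op 1 sync(0): ref=0.0000 raw=[0.0000 0.0000]
After op 2 sync(0): ref=0.0000 raw=[0.0000 0.0000]
After op 3 tick(8): ref=8.0000 raw=[9.6000 10.0000]
After op 4 sync(1): ref=8.0000 raw=[9.6000 8.0000]
After op 5 tick(5): ref=13.0000 raw=[15.6000 14.2500]
Drift of clock 0 after op 5: 15.6000 - 13.0000 = 2.6000

Answer: 2.6000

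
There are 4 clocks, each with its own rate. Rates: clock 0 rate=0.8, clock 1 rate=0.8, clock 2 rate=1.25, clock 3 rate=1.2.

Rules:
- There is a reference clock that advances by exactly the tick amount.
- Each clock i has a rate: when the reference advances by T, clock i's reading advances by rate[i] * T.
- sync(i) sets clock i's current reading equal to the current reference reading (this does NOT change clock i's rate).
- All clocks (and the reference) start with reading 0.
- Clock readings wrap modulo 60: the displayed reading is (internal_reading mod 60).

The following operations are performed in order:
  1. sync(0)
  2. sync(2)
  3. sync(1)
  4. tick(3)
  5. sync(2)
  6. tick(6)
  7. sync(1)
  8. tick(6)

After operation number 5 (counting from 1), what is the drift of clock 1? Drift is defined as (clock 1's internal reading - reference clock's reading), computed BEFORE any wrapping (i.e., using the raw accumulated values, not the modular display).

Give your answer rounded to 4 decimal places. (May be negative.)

After op 1 sync(0): ref=0.0000 raw=[0.0000 0.0000 0.0000 0.0000]
After op 2 sync(2): ref=0.0000 raw=[0.0000 0.0000 0.0000 0.0000]
After op 3 sync(1): ref=0.0000 raw=[0.0000 0.0000 0.0000 0.0000]
After op 4 tick(3): ref=3.0000 raw=[2.4000 2.4000 3.7500 3.6000]
After op 5 sync(2): ref=3.0000 raw=[2.4000 2.4000 3.0000 3.6000]
Drift of clock 1 after op 5: 2.4000 - 3.0000 = -0.6000

Answer: -0.6000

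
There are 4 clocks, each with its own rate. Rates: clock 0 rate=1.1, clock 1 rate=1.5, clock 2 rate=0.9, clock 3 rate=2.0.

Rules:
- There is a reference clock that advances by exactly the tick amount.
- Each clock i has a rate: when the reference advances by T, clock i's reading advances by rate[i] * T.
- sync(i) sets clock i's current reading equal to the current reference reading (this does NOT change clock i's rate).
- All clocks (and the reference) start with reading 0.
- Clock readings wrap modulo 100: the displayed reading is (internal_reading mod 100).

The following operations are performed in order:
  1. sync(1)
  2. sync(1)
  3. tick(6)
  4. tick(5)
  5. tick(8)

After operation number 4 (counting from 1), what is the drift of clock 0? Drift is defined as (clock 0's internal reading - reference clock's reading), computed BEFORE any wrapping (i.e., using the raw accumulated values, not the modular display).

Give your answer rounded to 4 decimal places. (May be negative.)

After op 1 sync(1): ref=0.0000 raw=[0.0000 0.0000 0.0000 0.0000]
After op 2 sync(1): ref=0.0000 raw=[0.0000 0.0000 0.0000 0.0000]
After op 3 tick(6): ref=6.0000 raw=[6.6000 9.0000 5.4000 12.0000]
After op 4 tick(5): ref=11.0000 raw=[12.1000 16.5000 9.9000 22.0000]
Drift of clock 0 after op 4: 12.1000 - 11.0000 = 1.1000

Answer: 1.1000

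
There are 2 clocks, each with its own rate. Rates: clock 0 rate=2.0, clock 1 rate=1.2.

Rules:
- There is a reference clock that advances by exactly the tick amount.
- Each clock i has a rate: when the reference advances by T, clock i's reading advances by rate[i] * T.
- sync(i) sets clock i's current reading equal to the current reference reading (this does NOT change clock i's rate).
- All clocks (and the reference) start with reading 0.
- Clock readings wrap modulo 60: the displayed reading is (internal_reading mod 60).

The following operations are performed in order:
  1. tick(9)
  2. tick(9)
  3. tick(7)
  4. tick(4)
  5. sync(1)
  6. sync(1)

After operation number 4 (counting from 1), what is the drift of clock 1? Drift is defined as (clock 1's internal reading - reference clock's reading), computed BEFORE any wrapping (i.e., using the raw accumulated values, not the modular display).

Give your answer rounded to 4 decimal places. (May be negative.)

Answer: 5.8000

Derivation:
After op 1 tick(9): ref=9.0000 raw=[18.0000 10.8000]
After op 2 tick(9): ref=18.0000 raw=[36.0000 21.6000]
After op 3 tick(7): ref=25.0000 raw=[50.0000 30.0000]
After op 4 tick(4): ref=29.0000 raw=[58.0000 34.8000]
Drift of clock 1 after op 4: 34.8000 - 29.0000 = 5.8000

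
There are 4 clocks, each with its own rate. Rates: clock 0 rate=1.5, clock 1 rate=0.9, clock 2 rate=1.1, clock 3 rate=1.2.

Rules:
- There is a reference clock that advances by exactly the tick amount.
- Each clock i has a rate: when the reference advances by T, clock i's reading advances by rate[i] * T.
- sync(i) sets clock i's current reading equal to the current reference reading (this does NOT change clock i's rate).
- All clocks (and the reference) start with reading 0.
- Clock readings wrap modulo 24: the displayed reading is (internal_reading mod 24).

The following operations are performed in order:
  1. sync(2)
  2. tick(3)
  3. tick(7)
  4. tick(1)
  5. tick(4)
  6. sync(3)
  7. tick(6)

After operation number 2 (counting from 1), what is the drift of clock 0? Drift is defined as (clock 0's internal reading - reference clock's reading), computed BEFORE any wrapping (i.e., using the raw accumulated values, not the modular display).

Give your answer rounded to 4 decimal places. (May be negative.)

After op 1 sync(2): ref=0.0000 raw=[0.0000 0.0000 0.0000 0.0000]
After op 2 tick(3): ref=3.0000 raw=[4.5000 2.7000 3.3000 3.6000]
Drift of clock 0 after op 2: 4.5000 - 3.0000 = 1.5000

Answer: 1.5000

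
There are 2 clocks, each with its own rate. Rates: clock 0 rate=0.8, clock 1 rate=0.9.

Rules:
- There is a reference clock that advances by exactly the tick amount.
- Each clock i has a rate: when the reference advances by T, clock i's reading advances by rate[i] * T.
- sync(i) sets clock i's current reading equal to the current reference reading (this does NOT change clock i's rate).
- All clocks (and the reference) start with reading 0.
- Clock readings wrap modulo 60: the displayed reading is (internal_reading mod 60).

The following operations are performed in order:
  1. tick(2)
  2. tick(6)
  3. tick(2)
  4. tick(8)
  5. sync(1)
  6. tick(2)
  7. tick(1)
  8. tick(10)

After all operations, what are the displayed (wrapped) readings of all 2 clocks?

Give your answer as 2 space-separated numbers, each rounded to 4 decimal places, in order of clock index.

Answer: 24.8000 29.7000

Derivation:
After op 1 tick(2): ref=2.0000 raw=[1.6000 1.8000]
After op 2 tick(6): ref=8.0000 raw=[6.4000 7.2000]
After op 3 tick(2): ref=10.0000 raw=[8.0000 9.0000]
After op 4 tick(8): ref=18.0000 raw=[14.4000 16.2000]
After op 5 sync(1): ref=18.0000 raw=[14.4000 18.0000]
After op 6 tick(2): ref=20.0000 raw=[16.0000 19.8000]
After op 7 tick(1): ref=21.0000 raw=[16.8000 20.7000]
After op 8 tick(10): ref=31.0000 raw=[24.8000 29.7000]
Wrap final raw readings (mod 60): 24.8000 mod 60 = 24.8000; 29.7000 mod 60 = 29.7000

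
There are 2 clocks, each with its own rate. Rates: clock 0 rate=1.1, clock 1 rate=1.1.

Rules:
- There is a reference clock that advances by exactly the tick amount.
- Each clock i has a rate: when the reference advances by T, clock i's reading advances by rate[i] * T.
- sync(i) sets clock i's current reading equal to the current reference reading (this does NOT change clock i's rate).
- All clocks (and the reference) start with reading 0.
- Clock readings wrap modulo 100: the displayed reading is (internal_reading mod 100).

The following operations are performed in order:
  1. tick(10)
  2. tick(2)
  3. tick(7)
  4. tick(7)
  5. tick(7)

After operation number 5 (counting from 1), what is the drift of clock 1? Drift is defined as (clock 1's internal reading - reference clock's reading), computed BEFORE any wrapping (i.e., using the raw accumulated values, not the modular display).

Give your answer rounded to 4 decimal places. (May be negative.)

After op 1 tick(10): ref=10.0000 raw=[11.0000 11.0000]
After op 2 tick(2): ref=12.0000 raw=[13.2000 13.2000]
After op 3 tick(7): ref=19.0000 raw=[20.9000 20.9000]
After op 4 tick(7): ref=26.0000 raw=[28.6000 28.6000]
After op 5 tick(7): ref=33.0000 raw=[36.3000 36.3000]
Drift of clock 1 after op 5: 36.3000 - 33.0000 = 3.3000

Answer: 3.3000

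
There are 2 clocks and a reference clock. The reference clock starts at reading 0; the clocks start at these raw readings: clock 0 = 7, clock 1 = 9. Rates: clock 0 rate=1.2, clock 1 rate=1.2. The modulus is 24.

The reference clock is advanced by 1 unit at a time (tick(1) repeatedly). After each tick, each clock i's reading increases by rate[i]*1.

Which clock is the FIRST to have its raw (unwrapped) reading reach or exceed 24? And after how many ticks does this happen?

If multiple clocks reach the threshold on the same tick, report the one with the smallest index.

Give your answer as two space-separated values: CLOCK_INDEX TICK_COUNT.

clock 0: start=7, rate=1.2, needs 24-7 = 17; ticks = ceil(17/1.2) = ceil(14.1667) = 15; reading at tick 15 = 7 + 1.2*15 = 25.0000
clock 1: start=9, rate=1.2, needs 24-9 = 15; ticks = ceil(15/1.2) = ceil(12.5000) = 13; reading at tick 13 = 9 + 1.2*13 = 24.6000
Minimum tick count = 13; winners = [1]; smallest index = 1

Answer: 1 13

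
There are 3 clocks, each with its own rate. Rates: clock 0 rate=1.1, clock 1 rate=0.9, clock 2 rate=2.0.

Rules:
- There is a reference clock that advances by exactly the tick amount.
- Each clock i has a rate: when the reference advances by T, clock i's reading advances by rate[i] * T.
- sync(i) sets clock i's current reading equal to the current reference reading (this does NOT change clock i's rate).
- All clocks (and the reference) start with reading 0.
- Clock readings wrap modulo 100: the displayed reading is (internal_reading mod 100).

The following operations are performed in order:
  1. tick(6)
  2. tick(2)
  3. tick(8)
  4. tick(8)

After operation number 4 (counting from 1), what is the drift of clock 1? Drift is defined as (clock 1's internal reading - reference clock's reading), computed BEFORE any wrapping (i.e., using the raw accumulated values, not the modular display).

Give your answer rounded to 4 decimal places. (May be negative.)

After op 1 tick(6): ref=6.0000 raw=[6.6000 5.4000 12.0000]
After op 2 tick(2): ref=8.0000 raw=[8.8000 7.2000 16.0000]
After op 3 tick(8): ref=16.0000 raw=[17.6000 14.4000 32.0000]
After op 4 tick(8): ref=24.0000 raw=[26.4000 21.6000 48.0000]
Drift of clock 1 after op 4: 21.6000 - 24.0000 = -2.4000

Answer: -2.4000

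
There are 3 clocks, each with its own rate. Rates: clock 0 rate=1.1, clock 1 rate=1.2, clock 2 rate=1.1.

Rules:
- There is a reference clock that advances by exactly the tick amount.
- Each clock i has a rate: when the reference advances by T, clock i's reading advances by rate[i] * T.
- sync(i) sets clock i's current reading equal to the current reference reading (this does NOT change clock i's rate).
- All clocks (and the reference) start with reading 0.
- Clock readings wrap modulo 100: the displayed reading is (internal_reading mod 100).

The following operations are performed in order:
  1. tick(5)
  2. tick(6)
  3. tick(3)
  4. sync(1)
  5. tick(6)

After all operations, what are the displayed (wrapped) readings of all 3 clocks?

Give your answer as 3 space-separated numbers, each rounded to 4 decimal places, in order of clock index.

After op 1 tick(5): ref=5.0000 raw=[5.5000 6.0000 5.5000]
After op 2 tick(6): ref=11.0000 raw=[12.1000 13.2000 12.1000]
After op 3 tick(3): ref=14.0000 raw=[15.4000 16.8000 15.4000]
After op 4 sync(1): ref=14.0000 raw=[15.4000 14.0000 15.4000]
After op 5 tick(6): ref=20.0000 raw=[22.0000 21.2000 22.0000]
Wrap final raw readings (mod 100): 22.0000 mod 100 = 22.0000; 21.2000 mod 100 = 21.2000; 22.0000 mod 100 = 22.0000

Answer: 22.0000 21.2000 22.0000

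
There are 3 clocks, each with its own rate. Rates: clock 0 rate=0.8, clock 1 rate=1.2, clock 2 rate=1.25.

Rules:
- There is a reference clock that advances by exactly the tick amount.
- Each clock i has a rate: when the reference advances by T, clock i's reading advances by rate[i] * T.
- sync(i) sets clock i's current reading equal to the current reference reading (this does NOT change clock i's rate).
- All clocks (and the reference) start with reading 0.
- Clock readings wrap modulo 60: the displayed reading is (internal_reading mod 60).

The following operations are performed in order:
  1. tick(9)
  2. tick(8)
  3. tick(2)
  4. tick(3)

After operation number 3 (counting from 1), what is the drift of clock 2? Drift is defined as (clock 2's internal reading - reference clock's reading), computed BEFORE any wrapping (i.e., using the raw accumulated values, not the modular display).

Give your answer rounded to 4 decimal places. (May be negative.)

After op 1 tick(9): ref=9.0000 raw=[7.2000 10.8000 11.2500]
After op 2 tick(8): ref=17.0000 raw=[13.6000 20.4000 21.2500]
After op 3 tick(2): ref=19.0000 raw=[15.2000 22.8000 23.7500]
Drift of clock 2 after op 3: 23.7500 - 19.0000 = 4.7500

Answer: 4.7500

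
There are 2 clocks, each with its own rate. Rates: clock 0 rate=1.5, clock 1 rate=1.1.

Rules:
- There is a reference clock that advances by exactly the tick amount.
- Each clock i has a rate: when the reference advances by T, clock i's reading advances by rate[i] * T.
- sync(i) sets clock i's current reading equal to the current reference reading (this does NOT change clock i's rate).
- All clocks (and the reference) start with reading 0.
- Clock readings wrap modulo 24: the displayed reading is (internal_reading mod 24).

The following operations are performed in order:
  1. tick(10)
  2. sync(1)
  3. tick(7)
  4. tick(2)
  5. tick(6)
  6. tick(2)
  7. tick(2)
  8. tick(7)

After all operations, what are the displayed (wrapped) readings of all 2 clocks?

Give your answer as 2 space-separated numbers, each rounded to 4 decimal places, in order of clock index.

After op 1 tick(10): ref=10.0000 raw=[15.0000 11.0000]
After op 2 sync(1): ref=10.0000 raw=[15.0000 10.0000]
After op 3 tick(7): ref=17.0000 raw=[25.5000 17.7000]
After op 4 tick(2): ref=19.0000 raw=[28.5000 19.9000]
After op 5 tick(6): ref=25.0000 raw=[37.5000 26.5000]
After op 6 tick(2): ref=27.0000 raw=[40.5000 28.7000]
After op 7 tick(2): ref=29.0000 raw=[43.5000 30.9000]
After op 8 tick(7): ref=36.0000 raw=[54.0000 38.6000]
Wrap final raw readings (mod 24): 54.0000 mod 24 = 6.0000; 38.6000 mod 24 = 14.6000

Answer: 6.0000 14.6000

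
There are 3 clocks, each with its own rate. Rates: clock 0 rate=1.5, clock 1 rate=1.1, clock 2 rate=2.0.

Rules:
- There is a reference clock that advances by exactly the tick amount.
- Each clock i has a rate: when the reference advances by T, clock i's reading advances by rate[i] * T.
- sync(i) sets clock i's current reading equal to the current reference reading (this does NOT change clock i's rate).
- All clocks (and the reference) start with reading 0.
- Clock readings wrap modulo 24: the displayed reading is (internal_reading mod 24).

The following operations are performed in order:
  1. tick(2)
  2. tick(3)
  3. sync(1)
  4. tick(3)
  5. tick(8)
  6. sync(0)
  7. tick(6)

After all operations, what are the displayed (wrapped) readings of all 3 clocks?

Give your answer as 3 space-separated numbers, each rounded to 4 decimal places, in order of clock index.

Answer: 1.0000 23.7000 20.0000

Derivation:
After op 1 tick(2): ref=2.0000 raw=[3.0000 2.2000 4.0000]
After op 2 tick(3): ref=5.0000 raw=[7.5000 5.5000 10.0000]
After op 3 sync(1): ref=5.0000 raw=[7.5000 5.0000 10.0000]
After op 4 tick(3): ref=8.0000 raw=[12.0000 8.3000 16.0000]
After op 5 tick(8): ref=16.0000 raw=[24.0000 17.1000 32.0000]
After op 6 sync(0): ref=16.0000 raw=[16.0000 17.1000 32.0000]
After op 7 tick(6): ref=22.0000 raw=[25.0000 23.7000 44.0000]
Wrap final raw readings (mod 24): 25.0000 mod 24 = 1.0000; 23.7000 mod 24 = 23.7000; 44.0000 mod 24 = 20.0000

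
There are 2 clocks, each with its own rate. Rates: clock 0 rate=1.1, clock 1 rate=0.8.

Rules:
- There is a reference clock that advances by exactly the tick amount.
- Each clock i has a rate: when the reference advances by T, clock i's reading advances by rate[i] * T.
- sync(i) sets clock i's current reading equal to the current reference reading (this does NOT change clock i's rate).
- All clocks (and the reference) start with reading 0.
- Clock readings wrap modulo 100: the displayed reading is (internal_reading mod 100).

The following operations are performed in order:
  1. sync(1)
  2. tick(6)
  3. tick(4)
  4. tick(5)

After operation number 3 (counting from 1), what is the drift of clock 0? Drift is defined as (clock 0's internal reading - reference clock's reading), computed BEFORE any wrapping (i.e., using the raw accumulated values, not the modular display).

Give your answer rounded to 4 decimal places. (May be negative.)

After op 1 sync(1): ref=0.0000 raw=[0.0000 0.0000]
After op 2 tick(6): ref=6.0000 raw=[6.6000 4.8000]
After op 3 tick(4): ref=10.0000 raw=[11.0000 8.0000]
Drift of clock 0 after op 3: 11.0000 - 10.0000 = 1.0000

Answer: 1.0000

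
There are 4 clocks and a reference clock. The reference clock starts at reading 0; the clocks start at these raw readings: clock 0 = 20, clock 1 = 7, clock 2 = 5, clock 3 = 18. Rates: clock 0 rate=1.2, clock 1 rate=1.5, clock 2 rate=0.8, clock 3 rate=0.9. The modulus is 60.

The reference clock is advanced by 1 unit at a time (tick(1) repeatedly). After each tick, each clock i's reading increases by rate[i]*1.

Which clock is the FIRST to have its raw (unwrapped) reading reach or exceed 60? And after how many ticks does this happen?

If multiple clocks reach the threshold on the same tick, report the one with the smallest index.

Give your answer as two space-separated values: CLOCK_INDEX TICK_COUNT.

clock 0: start=20, rate=1.2, needs 60-20 = 40; ticks = ceil(40/1.2) = ceil(33.3333) = 34; reading at tick 34 = 20 + 1.2*34 = 60.8000
clock 1: start=7, rate=1.5, needs 60-7 = 53; ticks = ceil(53/1.5) = ceil(35.3333) = 36; reading at tick 36 = 7 + 1.5*36 = 61.0000
clock 2: start=5, rate=0.8, needs 60-5 = 55; ticks = ceil(55/0.8) = ceil(68.7500) = 69; reading at tick 69 = 5 + 0.8*69 = 60.2000
clock 3: start=18, rate=0.9, needs 60-18 = 42; ticks = ceil(42/0.9) = ceil(46.6667) = 47; reading at tick 47 = 18 + 0.9*47 = 60.3000
Minimum tick count = 34; winners = [0]; smallest index = 0

Answer: 0 34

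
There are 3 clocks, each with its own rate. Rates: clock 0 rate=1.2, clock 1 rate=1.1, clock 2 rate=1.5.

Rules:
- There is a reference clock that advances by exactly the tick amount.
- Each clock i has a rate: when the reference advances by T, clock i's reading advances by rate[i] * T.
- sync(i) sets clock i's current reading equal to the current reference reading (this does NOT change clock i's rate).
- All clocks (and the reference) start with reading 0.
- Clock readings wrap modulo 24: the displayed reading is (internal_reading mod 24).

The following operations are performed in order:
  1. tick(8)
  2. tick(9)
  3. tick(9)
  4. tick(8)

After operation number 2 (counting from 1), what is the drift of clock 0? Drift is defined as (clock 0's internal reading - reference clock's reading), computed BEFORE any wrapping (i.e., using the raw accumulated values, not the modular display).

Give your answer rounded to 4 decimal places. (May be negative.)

After op 1 tick(8): ref=8.0000 raw=[9.6000 8.8000 12.0000]
After op 2 tick(9): ref=17.0000 raw=[20.4000 18.7000 25.5000]
Drift of clock 0 after op 2: 20.4000 - 17.0000 = 3.4000

Answer: 3.4000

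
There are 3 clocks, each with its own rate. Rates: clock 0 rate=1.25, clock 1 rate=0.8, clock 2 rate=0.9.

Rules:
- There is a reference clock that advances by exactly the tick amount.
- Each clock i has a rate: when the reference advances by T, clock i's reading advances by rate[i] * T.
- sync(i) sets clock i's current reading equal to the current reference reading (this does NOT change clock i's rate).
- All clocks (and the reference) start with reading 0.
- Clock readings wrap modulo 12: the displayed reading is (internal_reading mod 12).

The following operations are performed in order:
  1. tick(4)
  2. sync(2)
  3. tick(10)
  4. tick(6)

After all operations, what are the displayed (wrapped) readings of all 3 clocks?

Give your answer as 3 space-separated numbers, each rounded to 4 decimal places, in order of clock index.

Answer: 1.0000 4.0000 6.4000

Derivation:
After op 1 tick(4): ref=4.0000 raw=[5.0000 3.2000 3.6000]
After op 2 sync(2): ref=4.0000 raw=[5.0000 3.2000 4.0000]
After op 3 tick(10): ref=14.0000 raw=[17.5000 11.2000 13.0000]
After op 4 tick(6): ref=20.0000 raw=[25.0000 16.0000 18.4000]
Wrap final raw readings (mod 12): 25.0000 mod 12 = 1.0000; 16.0000 mod 12 = 4.0000; 18.4000 mod 12 = 6.4000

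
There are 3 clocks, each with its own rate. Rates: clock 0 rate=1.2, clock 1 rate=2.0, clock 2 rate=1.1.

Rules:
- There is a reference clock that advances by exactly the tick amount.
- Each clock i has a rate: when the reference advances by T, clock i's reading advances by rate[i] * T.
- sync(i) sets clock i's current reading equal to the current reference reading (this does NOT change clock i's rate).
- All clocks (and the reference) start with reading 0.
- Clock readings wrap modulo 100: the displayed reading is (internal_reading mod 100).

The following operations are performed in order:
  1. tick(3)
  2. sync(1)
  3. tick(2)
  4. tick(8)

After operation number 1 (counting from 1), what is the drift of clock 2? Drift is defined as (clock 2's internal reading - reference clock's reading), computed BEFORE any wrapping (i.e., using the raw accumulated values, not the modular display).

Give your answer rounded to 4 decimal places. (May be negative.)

After op 1 tick(3): ref=3.0000 raw=[3.6000 6.0000 3.3000]
Drift of clock 2 after op 1: 3.3000 - 3.0000 = 0.3000

Answer: 0.3000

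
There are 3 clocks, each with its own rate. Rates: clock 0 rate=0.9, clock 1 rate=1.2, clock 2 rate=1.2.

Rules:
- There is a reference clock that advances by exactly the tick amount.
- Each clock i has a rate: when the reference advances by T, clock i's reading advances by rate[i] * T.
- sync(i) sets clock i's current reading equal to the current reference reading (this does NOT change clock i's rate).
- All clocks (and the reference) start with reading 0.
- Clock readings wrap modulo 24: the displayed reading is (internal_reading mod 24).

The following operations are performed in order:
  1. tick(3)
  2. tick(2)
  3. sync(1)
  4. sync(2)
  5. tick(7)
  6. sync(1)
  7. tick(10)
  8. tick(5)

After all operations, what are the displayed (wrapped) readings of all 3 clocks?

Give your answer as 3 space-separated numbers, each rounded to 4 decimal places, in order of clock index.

After op 1 tick(3): ref=3.0000 raw=[2.7000 3.6000 3.6000]
After op 2 tick(2): ref=5.0000 raw=[4.5000 6.0000 6.0000]
After op 3 sync(1): ref=5.0000 raw=[4.5000 5.0000 6.0000]
After op 4 sync(2): ref=5.0000 raw=[4.5000 5.0000 5.0000]
After op 5 tick(7): ref=12.0000 raw=[10.8000 13.4000 13.4000]
After op 6 sync(1): ref=12.0000 raw=[10.8000 12.0000 13.4000]
After op 7 tick(10): ref=22.0000 raw=[19.8000 24.0000 25.4000]
After op 8 tick(5): ref=27.0000 raw=[24.3000 30.0000 31.4000]
Wrap final raw readings (mod 24): 24.3000 mod 24 = 0.3000; 30.0000 mod 24 = 6.0000; 31.4000 mod 24 = 7.4000

Answer: 0.3000 6.0000 7.4000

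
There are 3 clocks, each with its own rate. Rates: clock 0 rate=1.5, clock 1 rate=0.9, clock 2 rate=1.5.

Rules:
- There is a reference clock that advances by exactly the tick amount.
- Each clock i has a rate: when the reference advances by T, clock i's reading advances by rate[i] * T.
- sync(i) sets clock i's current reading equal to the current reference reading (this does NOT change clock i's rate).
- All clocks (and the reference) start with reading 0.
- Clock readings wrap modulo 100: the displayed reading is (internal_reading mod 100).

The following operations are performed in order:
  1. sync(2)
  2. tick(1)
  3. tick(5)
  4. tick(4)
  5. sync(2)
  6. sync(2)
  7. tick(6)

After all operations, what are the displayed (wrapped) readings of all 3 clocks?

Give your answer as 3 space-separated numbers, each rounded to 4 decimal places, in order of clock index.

Answer: 24.0000 14.4000 19.0000

Derivation:
After op 1 sync(2): ref=0.0000 raw=[0.0000 0.0000 0.0000]
After op 2 tick(1): ref=1.0000 raw=[1.5000 0.9000 1.5000]
After op 3 tick(5): ref=6.0000 raw=[9.0000 5.4000 9.0000]
After op 4 tick(4): ref=10.0000 raw=[15.0000 9.0000 15.0000]
After op 5 sync(2): ref=10.0000 raw=[15.0000 9.0000 10.0000]
After op 6 sync(2): ref=10.0000 raw=[15.0000 9.0000 10.0000]
After op 7 tick(6): ref=16.0000 raw=[24.0000 14.4000 19.0000]
Wrap final raw readings (mod 100): 24.0000 mod 100 = 24.0000; 14.4000 mod 100 = 14.4000; 19.0000 mod 100 = 19.0000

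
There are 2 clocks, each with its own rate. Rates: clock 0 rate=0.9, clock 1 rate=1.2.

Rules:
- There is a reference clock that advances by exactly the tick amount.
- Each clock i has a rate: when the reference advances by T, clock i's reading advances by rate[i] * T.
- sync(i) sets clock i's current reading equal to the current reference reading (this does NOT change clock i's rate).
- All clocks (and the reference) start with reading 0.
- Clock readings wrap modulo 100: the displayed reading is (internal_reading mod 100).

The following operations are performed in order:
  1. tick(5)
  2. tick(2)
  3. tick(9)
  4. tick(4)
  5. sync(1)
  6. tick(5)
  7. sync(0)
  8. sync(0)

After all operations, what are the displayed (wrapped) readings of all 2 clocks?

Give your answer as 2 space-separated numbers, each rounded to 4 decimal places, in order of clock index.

Answer: 25.0000 26.0000

Derivation:
After op 1 tick(5): ref=5.0000 raw=[4.5000 6.0000]
After op 2 tick(2): ref=7.0000 raw=[6.3000 8.4000]
After op 3 tick(9): ref=16.0000 raw=[14.4000 19.2000]
After op 4 tick(4): ref=20.0000 raw=[18.0000 24.0000]
After op 5 sync(1): ref=20.0000 raw=[18.0000 20.0000]
After op 6 tick(5): ref=25.0000 raw=[22.5000 26.0000]
After op 7 sync(0): ref=25.0000 raw=[25.0000 26.0000]
After op 8 sync(0): ref=25.0000 raw=[25.0000 26.0000]
Wrap final raw readings (mod 100): 25.0000 mod 100 = 25.0000; 26.0000 mod 100 = 26.0000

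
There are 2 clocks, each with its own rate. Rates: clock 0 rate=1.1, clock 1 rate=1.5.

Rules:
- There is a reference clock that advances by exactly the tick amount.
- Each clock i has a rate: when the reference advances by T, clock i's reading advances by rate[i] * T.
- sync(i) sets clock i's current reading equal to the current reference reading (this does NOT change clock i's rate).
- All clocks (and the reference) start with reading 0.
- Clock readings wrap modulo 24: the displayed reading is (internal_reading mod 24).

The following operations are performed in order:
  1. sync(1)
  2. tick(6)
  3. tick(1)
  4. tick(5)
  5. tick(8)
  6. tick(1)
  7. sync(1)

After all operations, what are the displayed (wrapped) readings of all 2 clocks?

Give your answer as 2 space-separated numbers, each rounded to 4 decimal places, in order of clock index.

Answer: 23.1000 21.0000

Derivation:
After op 1 sync(1): ref=0.0000 raw=[0.0000 0.0000]
After op 2 tick(6): ref=6.0000 raw=[6.6000 9.0000]
After op 3 tick(1): ref=7.0000 raw=[7.7000 10.5000]
After op 4 tick(5): ref=12.0000 raw=[13.2000 18.0000]
After op 5 tick(8): ref=20.0000 raw=[22.0000 30.0000]
After op 6 tick(1): ref=21.0000 raw=[23.1000 31.5000]
After op 7 sync(1): ref=21.0000 raw=[23.1000 21.0000]
Wrap final raw readings (mod 24): 23.1000 mod 24 = 23.1000; 21.0000 mod 24 = 21.0000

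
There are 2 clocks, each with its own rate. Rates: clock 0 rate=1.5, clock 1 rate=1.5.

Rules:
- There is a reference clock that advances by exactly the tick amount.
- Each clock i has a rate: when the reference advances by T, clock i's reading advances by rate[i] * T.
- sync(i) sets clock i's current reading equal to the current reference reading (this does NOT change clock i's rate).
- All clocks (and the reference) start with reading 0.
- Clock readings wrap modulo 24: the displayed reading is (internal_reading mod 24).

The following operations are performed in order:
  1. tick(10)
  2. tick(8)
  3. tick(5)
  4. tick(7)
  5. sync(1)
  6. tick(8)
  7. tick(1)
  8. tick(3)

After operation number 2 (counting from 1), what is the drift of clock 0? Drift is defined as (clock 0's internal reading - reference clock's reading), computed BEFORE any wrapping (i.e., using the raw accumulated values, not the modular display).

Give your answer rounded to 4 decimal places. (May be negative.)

Answer: 9.0000

Derivation:
After op 1 tick(10): ref=10.0000 raw=[15.0000 15.0000]
After op 2 tick(8): ref=18.0000 raw=[27.0000 27.0000]
Drift of clock 0 after op 2: 27.0000 - 18.0000 = 9.0000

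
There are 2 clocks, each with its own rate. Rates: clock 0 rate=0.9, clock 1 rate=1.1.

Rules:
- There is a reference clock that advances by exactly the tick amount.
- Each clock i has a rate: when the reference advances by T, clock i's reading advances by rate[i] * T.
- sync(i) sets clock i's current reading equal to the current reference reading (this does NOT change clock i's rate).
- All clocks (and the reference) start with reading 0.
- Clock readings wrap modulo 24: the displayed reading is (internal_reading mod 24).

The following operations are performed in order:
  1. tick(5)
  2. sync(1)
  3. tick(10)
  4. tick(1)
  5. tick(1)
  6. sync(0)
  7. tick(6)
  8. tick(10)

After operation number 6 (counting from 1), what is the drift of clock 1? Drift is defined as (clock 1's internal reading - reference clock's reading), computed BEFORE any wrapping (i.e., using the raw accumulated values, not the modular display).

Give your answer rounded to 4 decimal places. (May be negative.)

Answer: 1.2000

Derivation:
After op 1 tick(5): ref=5.0000 raw=[4.5000 5.5000]
After op 2 sync(1): ref=5.0000 raw=[4.5000 5.0000]
After op 3 tick(10): ref=15.0000 raw=[13.5000 16.0000]
After op 4 tick(1): ref=16.0000 raw=[14.4000 17.1000]
After op 5 tick(1): ref=17.0000 raw=[15.3000 18.2000]
After op 6 sync(0): ref=17.0000 raw=[17.0000 18.2000]
Drift of clock 1 after op 6: 18.2000 - 17.0000 = 1.2000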